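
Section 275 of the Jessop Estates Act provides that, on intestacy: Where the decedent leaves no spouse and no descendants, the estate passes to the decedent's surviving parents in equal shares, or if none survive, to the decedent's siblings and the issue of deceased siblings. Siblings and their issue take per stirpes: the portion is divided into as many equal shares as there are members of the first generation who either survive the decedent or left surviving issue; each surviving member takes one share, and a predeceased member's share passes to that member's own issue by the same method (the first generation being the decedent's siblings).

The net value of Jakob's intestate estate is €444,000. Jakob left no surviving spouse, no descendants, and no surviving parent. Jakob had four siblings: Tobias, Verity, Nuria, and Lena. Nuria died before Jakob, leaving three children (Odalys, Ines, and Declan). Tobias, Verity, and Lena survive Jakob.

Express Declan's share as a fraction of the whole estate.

Declan receives 1/12 of the estate.

The entire €444,000 passes to the siblings and their issue.
That amount (€444,000) is divided into 4 shares of €111,000: Tobias, Verity, and Lena each take €111,000; Nuria's €111,000 share passes to Nuria's issue.
Nuria's share (€111,000) is divided into 3 shares of €37,000: Odalys, Ines, and Declan each take €37,000.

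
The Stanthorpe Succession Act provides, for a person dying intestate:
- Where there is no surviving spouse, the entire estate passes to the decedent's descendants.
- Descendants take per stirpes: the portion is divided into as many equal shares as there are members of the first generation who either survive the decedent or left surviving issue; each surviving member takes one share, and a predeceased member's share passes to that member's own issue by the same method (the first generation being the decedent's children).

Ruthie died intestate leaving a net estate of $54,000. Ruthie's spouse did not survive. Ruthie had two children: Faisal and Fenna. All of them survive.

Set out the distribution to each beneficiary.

Faisal: $27,000; Fenna: $27,000

The entire $54,000 passes to the descendants.
That amount ($54,000) is divided into 2 shares of $27,000: Faisal and Fenna each take $27,000.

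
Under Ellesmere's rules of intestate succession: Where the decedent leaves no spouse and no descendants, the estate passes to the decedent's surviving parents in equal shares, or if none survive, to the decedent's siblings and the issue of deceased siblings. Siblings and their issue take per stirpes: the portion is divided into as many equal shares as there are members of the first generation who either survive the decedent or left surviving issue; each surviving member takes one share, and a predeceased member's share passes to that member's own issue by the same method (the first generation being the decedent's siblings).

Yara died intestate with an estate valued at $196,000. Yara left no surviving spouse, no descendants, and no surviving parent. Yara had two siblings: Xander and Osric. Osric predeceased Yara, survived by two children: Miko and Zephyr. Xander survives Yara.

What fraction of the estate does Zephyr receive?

The entire $196,000 passes to the siblings and their issue.
That amount ($196,000) is divided into 2 shares of $98,000: Xander takes $98,000; Osric's $98,000 share passes to Osric's issue.
Osric's share ($98,000) is divided into 2 shares of $49,000: Miko and Zephyr each take $49,000.

Zephyr receives 1/4 of the estate.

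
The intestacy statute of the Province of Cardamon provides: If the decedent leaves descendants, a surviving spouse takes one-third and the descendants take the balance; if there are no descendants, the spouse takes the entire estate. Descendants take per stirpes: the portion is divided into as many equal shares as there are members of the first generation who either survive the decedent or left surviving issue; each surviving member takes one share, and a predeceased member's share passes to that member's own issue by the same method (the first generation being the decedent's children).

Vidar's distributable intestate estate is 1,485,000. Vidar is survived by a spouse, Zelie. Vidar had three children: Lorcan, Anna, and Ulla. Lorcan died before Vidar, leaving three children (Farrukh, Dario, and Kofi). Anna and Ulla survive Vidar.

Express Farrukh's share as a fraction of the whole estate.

Farrukh receives 2/27 of the estate.

Zelie takes one-third of 1,485,000 = 495,000. The remaining 990,000 passes to the descendants.
The descendants' portion (990,000) is divided into 3 shares of 330,000: Anna and Ulla each take 330,000; Lorcan's 330,000 share passes to Lorcan's issue.
Lorcan's share (330,000) is divided into 3 shares of 110,000: Farrukh, Dario, and Kofi each take 110,000.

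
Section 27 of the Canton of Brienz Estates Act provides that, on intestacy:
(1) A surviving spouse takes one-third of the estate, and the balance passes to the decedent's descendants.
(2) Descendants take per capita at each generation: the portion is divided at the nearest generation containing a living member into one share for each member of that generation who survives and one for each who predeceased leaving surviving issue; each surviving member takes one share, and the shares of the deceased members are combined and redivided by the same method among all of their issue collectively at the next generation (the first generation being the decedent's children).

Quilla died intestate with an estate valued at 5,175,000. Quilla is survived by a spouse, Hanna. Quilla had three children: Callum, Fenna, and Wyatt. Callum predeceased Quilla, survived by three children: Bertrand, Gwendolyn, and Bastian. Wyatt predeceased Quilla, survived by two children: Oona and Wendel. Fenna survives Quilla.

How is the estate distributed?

Hanna takes one-third of 5,175,000 = 1,725,000. The remaining 3,450,000 passes to the descendants.
The descendants' portion (3,450,000) is divided at the children's generation into 3 shares of 1,150,000. Fenna takes 1,150,000. The 2 shares of the deceased (Callum and Wyatt) are combined into a pool of 2,300,000.
That pool (2,300,000) is divided at the grandchildren's generation equally among Bertrand, Gwendolyn, Bastian, Oona, and Wendel: 460,000 each.

Hanna: 1,725,000; Bertrand: 460,000; Gwendolyn: 460,000; Bastian: 460,000; Fenna: 1,150,000; Oona: 460,000; Wendel: 460,000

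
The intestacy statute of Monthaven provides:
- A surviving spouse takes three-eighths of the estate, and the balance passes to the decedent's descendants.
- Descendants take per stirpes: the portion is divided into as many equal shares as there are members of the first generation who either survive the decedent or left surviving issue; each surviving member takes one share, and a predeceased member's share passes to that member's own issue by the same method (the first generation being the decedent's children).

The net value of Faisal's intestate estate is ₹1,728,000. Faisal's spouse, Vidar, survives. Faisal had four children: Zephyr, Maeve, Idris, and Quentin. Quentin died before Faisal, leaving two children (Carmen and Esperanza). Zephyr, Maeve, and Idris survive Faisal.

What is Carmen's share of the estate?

Carmen receives ₹135,000.

Vidar takes three-eighths of ₹1,728,000 = ₹648,000. The remaining ₹1,080,000 passes to the descendants.
The descendants' portion (₹1,080,000) is divided into 4 shares of ₹270,000: Zephyr, Maeve, and Idris each take ₹270,000; Quentin's ₹270,000 share passes to Quentin's issue.
Quentin's share (₹270,000) is divided into 2 shares of ₹135,000: Carmen and Esperanza each take ₹135,000.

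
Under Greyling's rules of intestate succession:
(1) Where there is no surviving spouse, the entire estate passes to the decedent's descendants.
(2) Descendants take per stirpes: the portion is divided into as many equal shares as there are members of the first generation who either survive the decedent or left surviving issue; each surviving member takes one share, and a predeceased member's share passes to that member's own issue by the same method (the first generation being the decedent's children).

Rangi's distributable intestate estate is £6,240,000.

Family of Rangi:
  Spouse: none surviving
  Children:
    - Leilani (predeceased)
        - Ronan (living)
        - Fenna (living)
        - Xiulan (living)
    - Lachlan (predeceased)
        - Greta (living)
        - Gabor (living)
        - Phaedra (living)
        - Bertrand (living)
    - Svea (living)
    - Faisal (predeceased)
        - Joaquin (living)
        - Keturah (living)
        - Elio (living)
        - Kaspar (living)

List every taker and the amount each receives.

Ronan: £520,000; Fenna: £520,000; Xiulan: £520,000; Greta: £390,000; Gabor: £390,000; Phaedra: £390,000; Bertrand: £390,000; Svea: £1,560,000; Joaquin: £390,000; Keturah: £390,000; Elio: £390,000; Kaspar: £390,000

The entire £6,240,000 passes to the descendants.
That amount (£6,240,000) is divided into 4 shares of £1,560,000: Svea takes £1,560,000; Leilani's £1,560,000 share passes to Leilani's issue; Lachlan's £1,560,000 share passes to Lachlan's issue; Faisal's £1,560,000 share passes to Faisal's issue.
Leilani's share (£1,560,000) is divided into 3 shares of £520,000: Ronan, Fenna, and Xiulan each take £520,000.
Lachlan's share (£1,560,000) is divided into 4 shares of £390,000: Greta, Gabor, Phaedra, and Bertrand each take £390,000.
Faisal's share (£1,560,000) is divided into 4 shares of £390,000: Joaquin, Keturah, Elio, and Kaspar each take £390,000.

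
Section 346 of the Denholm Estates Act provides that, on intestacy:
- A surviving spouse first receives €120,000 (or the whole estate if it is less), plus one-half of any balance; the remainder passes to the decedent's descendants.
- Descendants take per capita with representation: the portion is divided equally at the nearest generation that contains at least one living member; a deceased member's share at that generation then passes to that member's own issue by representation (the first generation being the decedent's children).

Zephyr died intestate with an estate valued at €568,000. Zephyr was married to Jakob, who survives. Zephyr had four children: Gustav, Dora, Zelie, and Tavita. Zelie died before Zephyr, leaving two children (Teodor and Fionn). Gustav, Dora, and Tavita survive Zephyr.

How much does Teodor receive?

Teodor receives €28,000.

Jakob first takes €120,000, leaving a balance of €448,000. Jakob then takes one-half of the balance (€224,000), for a total of €344,000. The remaining €224,000 passes to the descendants.
The descendants' portion (€224,000) is divided into 4 shares of €56,000: Gustav, Dora, and Tavita each take €56,000; Zelie's €56,000 share passes to Zelie's issue.
Zelie's share (€56,000) is divided into 2 shares of €28,000: Teodor and Fionn each take €28,000.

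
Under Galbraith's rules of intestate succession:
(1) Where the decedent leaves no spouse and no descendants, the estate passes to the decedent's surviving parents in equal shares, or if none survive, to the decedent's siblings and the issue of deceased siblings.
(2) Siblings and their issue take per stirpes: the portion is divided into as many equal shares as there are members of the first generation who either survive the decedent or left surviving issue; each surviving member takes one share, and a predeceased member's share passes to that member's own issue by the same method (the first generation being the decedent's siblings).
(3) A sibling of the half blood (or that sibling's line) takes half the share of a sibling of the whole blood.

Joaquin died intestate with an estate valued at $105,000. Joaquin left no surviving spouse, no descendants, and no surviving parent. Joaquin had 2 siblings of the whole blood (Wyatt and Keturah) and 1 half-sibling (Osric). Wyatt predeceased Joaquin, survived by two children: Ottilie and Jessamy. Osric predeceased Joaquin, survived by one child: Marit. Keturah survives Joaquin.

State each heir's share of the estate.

Ottilie: $21,000; Jessamy: $21,000; Marit: $21,000; Keturah: $42,000

The entire $105,000 passes to the siblings and their issue.
Counting each half-blood sibling's line as half a unit, there are 5/2 units in $105,000, so one unit is $42,000. Whole-blood lines (Wyatt and Keturah) take $42,000 each; half-blood lines (Osric) take $21,000 each.
Wyatt's share ($42,000) is divided into 2 shares of $21,000: Ottilie and Jessamy each take $21,000.
Osric's share ($21,000) passes entirely to Marit.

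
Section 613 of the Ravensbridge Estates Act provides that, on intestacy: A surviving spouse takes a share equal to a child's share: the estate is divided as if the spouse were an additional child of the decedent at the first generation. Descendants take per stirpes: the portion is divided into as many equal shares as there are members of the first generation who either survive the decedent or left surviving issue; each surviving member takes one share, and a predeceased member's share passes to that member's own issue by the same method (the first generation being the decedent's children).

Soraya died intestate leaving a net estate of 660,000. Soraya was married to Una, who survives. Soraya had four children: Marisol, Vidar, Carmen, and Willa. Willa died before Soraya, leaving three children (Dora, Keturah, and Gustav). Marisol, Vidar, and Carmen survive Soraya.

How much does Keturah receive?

Keturah receives 44,000.

The spouse counts as an additional share at the children's level, so there are 5 primary shares of 132,000. Una takes one such share (132,000).
The children's combined portion (528,000) is divided into 4 shares of 132,000: Marisol, Vidar, and Carmen each take 132,000; Willa's 132,000 share passes to Willa's issue.
Willa's share (132,000) is divided into 3 shares of 44,000: Dora, Keturah, and Gustav each take 44,000.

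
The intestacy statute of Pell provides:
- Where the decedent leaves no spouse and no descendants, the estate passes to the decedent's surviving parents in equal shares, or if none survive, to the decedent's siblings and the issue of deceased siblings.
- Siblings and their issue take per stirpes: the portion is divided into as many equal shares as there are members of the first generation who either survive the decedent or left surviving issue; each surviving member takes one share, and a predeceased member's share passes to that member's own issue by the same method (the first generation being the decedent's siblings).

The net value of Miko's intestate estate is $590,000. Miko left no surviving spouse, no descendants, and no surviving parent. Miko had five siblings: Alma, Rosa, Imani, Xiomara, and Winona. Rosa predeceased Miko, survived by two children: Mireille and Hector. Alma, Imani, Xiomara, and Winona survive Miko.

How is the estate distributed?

Alma: $118,000; Mireille: $59,000; Hector: $59,000; Imani: $118,000; Xiomara: $118,000; Winona: $118,000

The entire $590,000 passes to the siblings and their issue.
That amount ($590,000) is divided into 5 shares of $118,000: Alma, Imani, Xiomara, and Winona each take $118,000; Rosa's $118,000 share passes to Rosa's issue.
Rosa's share ($118,000) is divided into 2 shares of $59,000: Mireille and Hector each take $59,000.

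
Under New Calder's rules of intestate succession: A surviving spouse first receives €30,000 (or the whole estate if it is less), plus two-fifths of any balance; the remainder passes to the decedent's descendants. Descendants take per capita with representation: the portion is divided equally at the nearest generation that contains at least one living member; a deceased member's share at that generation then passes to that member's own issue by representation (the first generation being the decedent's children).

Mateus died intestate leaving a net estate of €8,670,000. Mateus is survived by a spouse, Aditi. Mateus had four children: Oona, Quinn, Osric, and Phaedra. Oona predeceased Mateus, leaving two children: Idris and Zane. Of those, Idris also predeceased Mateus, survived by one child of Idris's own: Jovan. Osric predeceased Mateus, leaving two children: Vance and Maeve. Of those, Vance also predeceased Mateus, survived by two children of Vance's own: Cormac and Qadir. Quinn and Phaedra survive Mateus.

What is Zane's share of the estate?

Aditi first takes €30,000, leaving a balance of €8,640,000. Aditi then takes two-fifths of the balance (€3,456,000), for a total of €3,486,000. The remaining €5,184,000 passes to the descendants.
The descendants' portion (€5,184,000) is divided into 4 shares of €1,296,000: Quinn and Phaedra each take €1,296,000; Oona's €1,296,000 share passes to Oona's issue; Osric's €1,296,000 share passes to Osric's issue.
Oona's share (€1,296,000) is divided into 2 shares of €648,000: Zane takes €648,000; Idris's €648,000 share passes to Idris's issue.
Idris's share (€648,000) passes entirely to Jovan.
Osric's share (€1,296,000) is divided into 2 shares of €648,000: Maeve takes €648,000; Vance's €648,000 share passes to Vance's issue.
Vance's share (€648,000) is divided into 2 shares of €324,000: Cormac and Qadir each take €324,000.

Zane receives €648,000.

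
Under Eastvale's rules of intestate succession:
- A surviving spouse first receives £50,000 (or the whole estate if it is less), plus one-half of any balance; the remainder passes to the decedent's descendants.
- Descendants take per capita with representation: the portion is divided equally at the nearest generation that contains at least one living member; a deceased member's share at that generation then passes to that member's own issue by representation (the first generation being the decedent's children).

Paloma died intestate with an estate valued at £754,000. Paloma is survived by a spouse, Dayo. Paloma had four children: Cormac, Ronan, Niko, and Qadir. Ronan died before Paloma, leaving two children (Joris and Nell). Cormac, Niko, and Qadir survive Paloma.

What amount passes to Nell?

Dayo first takes £50,000, leaving a balance of £704,000. Dayo then takes one-half of the balance (£352,000), for a total of £402,000. The remaining £352,000 passes to the descendants.
The descendants' portion (£352,000) is divided into 4 shares of £88,000: Cormac, Niko, and Qadir each take £88,000; Ronan's £88,000 share passes to Ronan's issue.
Ronan's share (£88,000) is divided into 2 shares of £44,000: Joris and Nell each take £44,000.

Nell receives £44,000.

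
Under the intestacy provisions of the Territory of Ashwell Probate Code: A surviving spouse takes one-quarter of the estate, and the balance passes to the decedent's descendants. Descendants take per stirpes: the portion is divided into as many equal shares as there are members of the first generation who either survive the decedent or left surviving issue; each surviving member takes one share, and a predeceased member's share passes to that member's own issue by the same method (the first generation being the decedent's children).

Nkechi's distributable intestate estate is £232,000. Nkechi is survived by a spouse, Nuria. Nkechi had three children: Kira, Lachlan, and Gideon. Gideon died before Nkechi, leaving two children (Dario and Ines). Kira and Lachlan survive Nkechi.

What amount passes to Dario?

Dario receives £29,000.

Nuria takes one-quarter of £232,000 = £58,000. The remaining £174,000 passes to the descendants.
The descendants' portion (£174,000) is divided into 3 shares of £58,000: Kira and Lachlan each take £58,000; Gideon's £58,000 share passes to Gideon's issue.
Gideon's share (£58,000) is divided into 2 shares of £29,000: Dario and Ines each take £29,000.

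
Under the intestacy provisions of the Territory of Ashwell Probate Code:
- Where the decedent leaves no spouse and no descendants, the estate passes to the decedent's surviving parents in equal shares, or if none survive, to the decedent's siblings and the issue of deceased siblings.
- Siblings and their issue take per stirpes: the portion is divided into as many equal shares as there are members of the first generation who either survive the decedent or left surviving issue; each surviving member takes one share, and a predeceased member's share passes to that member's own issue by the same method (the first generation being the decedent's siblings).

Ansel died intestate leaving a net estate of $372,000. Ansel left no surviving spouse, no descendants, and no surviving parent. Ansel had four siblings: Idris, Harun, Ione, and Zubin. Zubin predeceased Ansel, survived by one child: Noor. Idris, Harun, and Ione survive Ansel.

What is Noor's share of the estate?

The entire $372,000 passes to the siblings and their issue.
That amount ($372,000) is divided into 4 shares of $93,000: Idris, Harun, and Ione each take $93,000; Zubin's $93,000 share passes to Zubin's issue.
Zubin's share ($93,000) passes entirely to Noor.

Noor receives $93,000.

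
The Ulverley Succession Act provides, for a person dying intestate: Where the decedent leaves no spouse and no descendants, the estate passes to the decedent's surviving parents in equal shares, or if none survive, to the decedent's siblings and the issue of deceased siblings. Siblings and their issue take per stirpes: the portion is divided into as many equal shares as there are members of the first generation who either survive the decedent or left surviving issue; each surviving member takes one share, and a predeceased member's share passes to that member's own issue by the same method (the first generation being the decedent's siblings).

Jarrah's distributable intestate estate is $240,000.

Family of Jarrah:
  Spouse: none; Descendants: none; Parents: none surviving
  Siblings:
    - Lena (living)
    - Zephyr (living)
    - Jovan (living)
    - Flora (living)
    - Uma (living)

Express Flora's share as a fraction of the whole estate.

Flora receives 1/5 of the estate.

The entire $240,000 passes to the siblings and their issue.
That amount ($240,000) is divided into 5 shares of $48,000: Lena, Zephyr, Jovan, Flora, and Uma each take $48,000.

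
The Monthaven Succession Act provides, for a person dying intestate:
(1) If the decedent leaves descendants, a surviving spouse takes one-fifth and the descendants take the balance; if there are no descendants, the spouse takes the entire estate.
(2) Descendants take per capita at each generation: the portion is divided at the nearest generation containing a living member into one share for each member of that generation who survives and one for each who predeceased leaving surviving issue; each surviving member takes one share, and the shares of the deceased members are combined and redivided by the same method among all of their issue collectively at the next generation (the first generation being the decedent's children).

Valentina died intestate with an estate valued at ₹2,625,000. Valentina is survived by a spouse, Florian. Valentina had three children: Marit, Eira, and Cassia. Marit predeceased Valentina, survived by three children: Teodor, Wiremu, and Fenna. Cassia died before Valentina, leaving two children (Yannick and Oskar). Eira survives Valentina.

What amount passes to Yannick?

Florian takes one-fifth of ₹2,625,000 = ₹525,000. The remaining ₹2,100,000 passes to the descendants.
The descendants' portion (₹2,100,000) is divided at the children's generation into 3 shares of ₹700,000. Eira takes ₹700,000. The 2 shares of the deceased (Marit and Cassia) are combined into a pool of ₹1,400,000.
That pool (₹1,400,000) is divided at the grandchildren's generation equally among Teodor, Wiremu, Fenna, Yannick, and Oskar: ₹280,000 each.

Yannick receives ₹280,000.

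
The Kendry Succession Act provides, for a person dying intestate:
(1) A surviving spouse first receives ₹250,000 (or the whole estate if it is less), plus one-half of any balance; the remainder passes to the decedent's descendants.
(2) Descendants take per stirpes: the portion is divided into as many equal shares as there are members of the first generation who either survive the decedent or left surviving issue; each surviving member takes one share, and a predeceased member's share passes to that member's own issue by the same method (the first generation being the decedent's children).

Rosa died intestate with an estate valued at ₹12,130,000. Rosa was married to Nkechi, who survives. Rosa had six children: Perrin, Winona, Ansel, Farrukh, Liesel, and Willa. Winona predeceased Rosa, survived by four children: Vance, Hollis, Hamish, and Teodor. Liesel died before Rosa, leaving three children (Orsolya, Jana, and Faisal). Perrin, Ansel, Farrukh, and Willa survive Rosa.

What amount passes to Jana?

Jana receives ₹330,000.

Nkechi first takes ₹250,000, leaving a balance of ₹11,880,000. Nkechi then takes one-half of the balance (₹5,940,000), for a total of ₹6,190,000. The remaining ₹5,940,000 passes to the descendants.
The descendants' portion (₹5,940,000) is divided into 6 shares of ₹990,000: Perrin, Ansel, Farrukh, and Willa each take ₹990,000; Winona's ₹990,000 share passes to Winona's issue; Liesel's ₹990,000 share passes to Liesel's issue.
Winona's share (₹990,000) is divided into 4 shares of ₹247,500: Vance, Hollis, Hamish, and Teodor each take ₹247,500.
Liesel's share (₹990,000) is divided into 3 shares of ₹330,000: Orsolya, Jana, and Faisal each take ₹330,000.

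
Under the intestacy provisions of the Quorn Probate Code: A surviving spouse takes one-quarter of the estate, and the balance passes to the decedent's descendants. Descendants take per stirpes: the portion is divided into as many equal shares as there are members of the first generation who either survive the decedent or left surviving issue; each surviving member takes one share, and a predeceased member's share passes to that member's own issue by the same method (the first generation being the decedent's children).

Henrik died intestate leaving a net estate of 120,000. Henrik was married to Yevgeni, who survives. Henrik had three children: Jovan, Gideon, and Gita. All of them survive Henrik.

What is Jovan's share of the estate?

Yevgeni takes one-quarter of 120,000 = 30,000. The remaining 90,000 passes to the descendants.
The descendants' portion (90,000) is divided into 3 shares of 30,000: Jovan, Gideon, and Gita each take 30,000.

Jovan receives 30,000.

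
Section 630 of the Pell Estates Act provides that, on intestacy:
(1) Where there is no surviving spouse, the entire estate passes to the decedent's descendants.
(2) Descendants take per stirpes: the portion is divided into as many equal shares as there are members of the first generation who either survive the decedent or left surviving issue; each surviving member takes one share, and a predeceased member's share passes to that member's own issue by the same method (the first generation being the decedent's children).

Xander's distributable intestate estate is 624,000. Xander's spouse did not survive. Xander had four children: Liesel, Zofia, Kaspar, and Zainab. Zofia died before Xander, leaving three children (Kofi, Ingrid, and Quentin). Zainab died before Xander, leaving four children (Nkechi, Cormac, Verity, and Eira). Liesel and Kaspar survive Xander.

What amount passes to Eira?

The entire 624,000 passes to the descendants.
That amount (624,000) is divided into 4 shares of 156,000: Liesel and Kaspar each take 156,000; Zofia's 156,000 share passes to Zofia's issue; Zainab's 156,000 share passes to Zainab's issue.
Zofia's share (156,000) is divided into 3 shares of 52,000: Kofi, Ingrid, and Quentin each take 52,000.
Zainab's share (156,000) is divided into 4 shares of 39,000: Nkechi, Cormac, Verity, and Eira each take 39,000.

Eira receives 39,000.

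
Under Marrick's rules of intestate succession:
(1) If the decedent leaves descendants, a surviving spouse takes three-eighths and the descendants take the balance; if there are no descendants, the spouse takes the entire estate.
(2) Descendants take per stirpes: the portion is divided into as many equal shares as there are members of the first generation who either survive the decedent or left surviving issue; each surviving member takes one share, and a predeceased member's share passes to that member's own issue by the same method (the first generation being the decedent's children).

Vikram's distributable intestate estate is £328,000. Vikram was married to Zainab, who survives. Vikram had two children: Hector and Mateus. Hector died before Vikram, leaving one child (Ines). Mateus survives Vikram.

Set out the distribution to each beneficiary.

Zainab: £123,000; Ines: £102,500; Mateus: £102,500

Zainab takes three-eighths of £328,000 = £123,000. The remaining £205,000 passes to the descendants.
The descendants' portion (£205,000) is divided into 2 shares of £102,500: Mateus takes £102,500; Hector's £102,500 share passes to Hector's issue.
Hector's share (£102,500) passes entirely to Ines.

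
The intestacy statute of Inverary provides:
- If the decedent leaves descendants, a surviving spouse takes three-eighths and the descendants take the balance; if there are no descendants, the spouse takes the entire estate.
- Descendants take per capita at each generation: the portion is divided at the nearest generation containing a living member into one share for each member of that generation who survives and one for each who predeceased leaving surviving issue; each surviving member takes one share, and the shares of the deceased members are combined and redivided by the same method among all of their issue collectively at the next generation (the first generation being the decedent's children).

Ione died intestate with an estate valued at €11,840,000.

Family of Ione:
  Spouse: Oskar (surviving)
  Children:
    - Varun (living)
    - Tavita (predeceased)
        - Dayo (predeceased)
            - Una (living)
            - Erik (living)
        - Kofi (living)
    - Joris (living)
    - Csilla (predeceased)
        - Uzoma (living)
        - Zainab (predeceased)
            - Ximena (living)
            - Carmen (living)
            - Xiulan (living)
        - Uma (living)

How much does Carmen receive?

Carmen receives €296,000.

Oskar takes three-eighths of €11,840,000 = €4,440,000. The remaining €7,400,000 passes to the descendants.
The descendants' portion (€7,400,000) is divided at the children's generation into 4 shares of €1,850,000. Varun and Joris each take €1,850,000. The 2 shares of the deceased (Tavita and Csilla) are combined into a pool of €3,700,000.
That pool (€3,700,000) is divided at the grandchildren's generation into 5 shares of €740,000. Kofi, Uzoma, and Uma each take €740,000. The 2 shares of the deceased (Dayo and Zainab) are combined into a pool of €1,480,000.
That pool (€1,480,000) is divided at the great-grandchildren's generation equally among Una, Erik, Ximena, Carmen, and Xiulan: €296,000 each.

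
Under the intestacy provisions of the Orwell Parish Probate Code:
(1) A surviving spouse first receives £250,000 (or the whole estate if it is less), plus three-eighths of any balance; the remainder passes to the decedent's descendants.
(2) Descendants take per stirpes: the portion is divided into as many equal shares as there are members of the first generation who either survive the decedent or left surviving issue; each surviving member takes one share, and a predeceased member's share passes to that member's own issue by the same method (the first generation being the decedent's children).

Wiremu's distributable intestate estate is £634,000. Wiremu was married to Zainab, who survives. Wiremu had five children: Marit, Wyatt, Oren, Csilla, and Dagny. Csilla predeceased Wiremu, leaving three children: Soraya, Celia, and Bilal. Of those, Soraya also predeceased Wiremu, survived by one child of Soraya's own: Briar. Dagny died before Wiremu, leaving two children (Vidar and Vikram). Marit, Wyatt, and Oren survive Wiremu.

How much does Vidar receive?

Zainab first takes £250,000, leaving a balance of £384,000. Zainab then takes three-eighths of the balance (£144,000), for a total of £394,000. The remaining £240,000 passes to the descendants.
The descendants' portion (£240,000) is divided into 5 shares of £48,000: Marit, Wyatt, and Oren each take £48,000; Csilla's £48,000 share passes to Csilla's issue; Dagny's £48,000 share passes to Dagny's issue.
Csilla's share (£48,000) is divided into 3 shares of £16,000: Celia and Bilal each take £16,000; Soraya's £16,000 share passes to Soraya's issue.
Soraya's share (£16,000) passes entirely to Briar.
Dagny's share (£48,000) is divided into 2 shares of £24,000: Vidar and Vikram each take £24,000.

Vidar receives £24,000.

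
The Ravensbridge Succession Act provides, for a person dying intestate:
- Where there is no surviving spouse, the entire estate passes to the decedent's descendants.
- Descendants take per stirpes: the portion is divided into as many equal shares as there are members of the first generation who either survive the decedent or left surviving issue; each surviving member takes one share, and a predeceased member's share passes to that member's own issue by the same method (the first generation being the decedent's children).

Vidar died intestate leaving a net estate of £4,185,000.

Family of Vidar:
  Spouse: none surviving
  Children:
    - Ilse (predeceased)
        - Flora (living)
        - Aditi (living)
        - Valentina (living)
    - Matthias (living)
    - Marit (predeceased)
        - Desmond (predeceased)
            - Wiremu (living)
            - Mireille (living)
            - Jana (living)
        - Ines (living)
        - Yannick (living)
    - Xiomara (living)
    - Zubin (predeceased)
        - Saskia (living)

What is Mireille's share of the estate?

The entire £4,185,000 passes to the descendants.
That amount (£4,185,000) is divided into 5 shares of £837,000: Matthias and Xiomara each take £837,000; Ilse's £837,000 share passes to Ilse's issue; Marit's £837,000 share passes to Marit's issue; Zubin's £837,000 share passes to Zubin's issue.
Ilse's share (£837,000) is divided into 3 shares of £279,000: Flora, Aditi, and Valentina each take £279,000.
Marit's share (£837,000) is divided into 3 shares of £279,000: Ines and Yannick each take £279,000; Desmond's £279,000 share passes to Desmond's issue.
Desmond's share (£279,000) is divided into 3 shares of £93,000: Wiremu, Mireille, and Jana each take £93,000.
Zubin's share (£837,000) passes entirely to Saskia.

Mireille receives £93,000.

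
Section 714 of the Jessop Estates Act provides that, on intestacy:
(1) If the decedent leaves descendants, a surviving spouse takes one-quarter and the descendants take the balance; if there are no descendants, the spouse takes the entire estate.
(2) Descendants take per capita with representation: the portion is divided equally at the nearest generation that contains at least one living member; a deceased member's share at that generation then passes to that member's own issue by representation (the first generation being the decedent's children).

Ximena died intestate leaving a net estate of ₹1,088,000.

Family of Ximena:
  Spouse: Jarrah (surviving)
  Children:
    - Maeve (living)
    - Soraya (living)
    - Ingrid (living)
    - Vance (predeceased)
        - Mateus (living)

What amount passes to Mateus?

Mateus receives ₹204,000.

Jarrah takes one-quarter of ₹1,088,000 = ₹272,000. The remaining ₹816,000 passes to the descendants.
The descendants' portion (₹816,000) is divided into 4 shares of ₹204,000: Maeve, Soraya, and Ingrid each take ₹204,000; Vance's ₹204,000 share passes to Vance's issue.
Vance's share (₹204,000) passes entirely to Mateus.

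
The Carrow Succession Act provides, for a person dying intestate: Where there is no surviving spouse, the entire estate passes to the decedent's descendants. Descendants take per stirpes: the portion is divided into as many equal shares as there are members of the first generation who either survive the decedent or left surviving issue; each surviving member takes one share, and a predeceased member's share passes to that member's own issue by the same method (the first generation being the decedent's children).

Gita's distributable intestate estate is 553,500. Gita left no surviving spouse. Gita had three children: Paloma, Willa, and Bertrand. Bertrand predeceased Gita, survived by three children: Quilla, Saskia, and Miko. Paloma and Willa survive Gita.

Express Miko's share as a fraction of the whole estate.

Miko receives 1/9 of the estate.

The entire 553,500 passes to the descendants.
That amount (553,500) is divided into 3 shares of 184,500: Paloma and Willa each take 184,500; Bertrand's 184,500 share passes to Bertrand's issue.
Bertrand's share (184,500) is divided into 3 shares of 61,500: Quilla, Saskia, and Miko each take 61,500.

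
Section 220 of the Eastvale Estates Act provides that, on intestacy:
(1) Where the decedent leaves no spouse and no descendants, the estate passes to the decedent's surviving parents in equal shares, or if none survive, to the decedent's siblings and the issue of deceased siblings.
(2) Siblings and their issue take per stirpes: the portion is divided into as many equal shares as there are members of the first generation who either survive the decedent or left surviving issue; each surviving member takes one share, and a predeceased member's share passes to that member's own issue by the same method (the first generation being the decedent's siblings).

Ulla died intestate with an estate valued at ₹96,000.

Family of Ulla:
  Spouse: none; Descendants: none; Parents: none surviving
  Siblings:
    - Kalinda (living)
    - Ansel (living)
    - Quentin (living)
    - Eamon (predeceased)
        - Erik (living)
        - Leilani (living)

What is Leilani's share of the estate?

Leilani receives ₹12,000.

The entire ₹96,000 passes to the siblings and their issue.
That amount (₹96,000) is divided into 4 shares of ₹24,000: Kalinda, Ansel, and Quentin each take ₹24,000; Eamon's ₹24,000 share passes to Eamon's issue.
Eamon's share (₹24,000) is divided into 2 shares of ₹12,000: Erik and Leilani each take ₹12,000.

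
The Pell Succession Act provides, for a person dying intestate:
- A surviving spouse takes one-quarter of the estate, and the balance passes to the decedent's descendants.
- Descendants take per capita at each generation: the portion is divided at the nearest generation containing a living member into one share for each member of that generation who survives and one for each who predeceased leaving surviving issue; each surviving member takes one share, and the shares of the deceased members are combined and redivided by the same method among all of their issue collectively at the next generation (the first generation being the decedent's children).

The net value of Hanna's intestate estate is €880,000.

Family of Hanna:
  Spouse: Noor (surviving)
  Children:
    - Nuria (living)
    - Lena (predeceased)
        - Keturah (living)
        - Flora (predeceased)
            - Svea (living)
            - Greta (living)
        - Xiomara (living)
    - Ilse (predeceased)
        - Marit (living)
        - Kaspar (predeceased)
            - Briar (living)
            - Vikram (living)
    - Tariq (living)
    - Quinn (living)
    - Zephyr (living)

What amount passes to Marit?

Noor takes one-quarter of €880,000 = €220,000. The remaining €660,000 passes to the descendants.
The descendants' portion (€660,000) is divided at the children's generation into 6 shares of €110,000. Nuria, Tariq, Quinn, and Zephyr each take €110,000. The 2 shares of the deceased (Lena and Ilse) are combined into a pool of €220,000.
That pool (€220,000) is divided at the grandchildren's generation into 5 shares of €44,000. Keturah, Xiomara, and Marit each take €44,000. The 2 shares of the deceased (Flora and Kaspar) are combined into a pool of €88,000.
That pool (€88,000) is divided at the great-grandchildren's generation equally among Svea, Greta, Briar, and Vikram: €22,000 each.

Marit receives €44,000.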